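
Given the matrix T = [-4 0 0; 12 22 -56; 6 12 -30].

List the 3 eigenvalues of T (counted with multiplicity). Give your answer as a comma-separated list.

-6, -4, -2

Compute the characteristic polynomial p(t) = det(tI - T).
Expanding along the first row, p(t) = t^3 + 12t^2 + 44t + 48.
Try t = -4: p(-4) = 0, so -4 is a root.
Dividing by (t + 4) leaves t^2 + 8t + 12.
The quadratic factors as (t + 6)·(t + 2).
Eigenvalues: -6, -4, -2.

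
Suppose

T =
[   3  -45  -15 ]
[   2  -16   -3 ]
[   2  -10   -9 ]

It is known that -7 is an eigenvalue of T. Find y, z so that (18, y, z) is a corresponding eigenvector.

3, 3

We need (T + 7I)v = 0.
T + 7I = [[10, -45, -15], [2, -9, -3], [2, -10, -2]].
Row 1: (10)·18 + (-45)·y + (-15)·z = 0
Row 2: (2)·18 + (-9)·y + (-3)·z = 0
Row 3: (2)·18 + (-10)·y + (-2)·z = 0
Solving gives y = 3, z = 3.
Check: T·(18, 3, 3) = (-126, -21, -21) = -7·(18, 3, 3).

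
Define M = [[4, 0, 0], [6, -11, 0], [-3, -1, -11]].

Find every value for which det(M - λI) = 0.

-11, -11, 4

M is lower triangular, so its eigenvalues are the diagonal entries.
Diagonal: 4, -11, -11.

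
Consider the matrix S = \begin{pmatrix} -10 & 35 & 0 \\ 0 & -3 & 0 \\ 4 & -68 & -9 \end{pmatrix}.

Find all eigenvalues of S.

-10, -9, -3

Set up det(μI - S) = 0.
Expanding along the first row, p(μ) = μ^3 + 22μ^2 + 147μ + 270.
Try μ = -3: p(-3) = 0, so -3 is a root.
Dividing by (μ + 3) leaves μ^2 + 19μ + 90.
The quadratic factors as (μ + 10)·(μ + 9).
Eigenvalues: -10, -9, -3.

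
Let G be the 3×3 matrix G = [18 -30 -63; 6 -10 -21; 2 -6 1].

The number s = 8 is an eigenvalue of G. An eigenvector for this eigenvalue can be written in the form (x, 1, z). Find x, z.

We need (G - 8I)v = 0.
G - 8I = [[10, -30, -63], [6, -18, -21], [2, -6, -7]].
Row 1: (10)·x + (-30)·1 + (-63)·z = 0
Row 2: (6)·x + (-18)·1 + (-21)·z = 0
Row 3: (2)·x + (-6)·1 + (-7)·z = 0
Solving gives x = 3, z = 0.
Check: G·(3, 1, 0) = (24, 8, 0) = 8·(3, 1, 0).

3, 0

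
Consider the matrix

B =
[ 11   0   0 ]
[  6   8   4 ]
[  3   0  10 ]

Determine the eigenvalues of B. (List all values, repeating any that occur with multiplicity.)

8, 10, 11

Compute the characteristic polynomial p(μ) = det(μI - B).
Cofactor expansion gives p(μ) = μ^3 - 29μ^2 + 278μ - 880.
Try μ = 8: p(8) = 0, so 8 is a root.
Factor out (μ - 8): p(μ) = (μ - 8)·(μ^2 - 21μ + 110).
The quadratic factors as (μ - 10)·(μ - 11).
Eigenvalues: 8, 10, 11.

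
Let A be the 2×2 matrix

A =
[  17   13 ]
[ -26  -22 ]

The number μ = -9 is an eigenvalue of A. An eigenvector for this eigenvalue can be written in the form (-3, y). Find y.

We need (A + 9I)v = 0.
A + 9I = [[26, 13], [-26, -13]].
Row 1: (26)·-3 + (13)·y = 0
Row 2: (-26)·-3 + (-13)·y = 0
Solving gives y = 6.
Check: A·(-3, 6) = (27, -54) = -9·(-3, 6).

6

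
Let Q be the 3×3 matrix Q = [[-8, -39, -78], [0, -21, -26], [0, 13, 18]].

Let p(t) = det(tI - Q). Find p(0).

p(0) = det(0·I − Q) = det(−Q) = (−1)^3·det(Q).
det(Q) = 320, so p(0) = -320.

-320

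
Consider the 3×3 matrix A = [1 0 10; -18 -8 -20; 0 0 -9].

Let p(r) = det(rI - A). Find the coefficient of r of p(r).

p(r) = r^3 + 16r^2 + 55r - 72.
The coefficient of r is 55.

55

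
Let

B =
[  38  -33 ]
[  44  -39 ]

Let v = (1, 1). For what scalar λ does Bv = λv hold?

Compute Bv: B·(1, 1) = (5, 5).
Since Bv = λv, compare component 1: 5 = λ·1, so λ = 5.

5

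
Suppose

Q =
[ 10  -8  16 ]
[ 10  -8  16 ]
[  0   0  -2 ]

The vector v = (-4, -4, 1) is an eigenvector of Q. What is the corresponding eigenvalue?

-2

Compute Qv: Q·(-4, -4, 1) = (8, 8, -2).
Since Qv = λv, compare component 1: 8 = λ·-4, so λ = -2.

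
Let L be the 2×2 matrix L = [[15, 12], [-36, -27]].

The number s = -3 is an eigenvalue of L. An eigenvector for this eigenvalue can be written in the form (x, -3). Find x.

We need (L + 3I)v = 0.
L + 3I = [[18, 12], [-36, -24]].
Row 1: (18)·x + (12)·-3 = 0
Row 2: (-36)·x + (-24)·-3 = 0
Solving gives x = 2.
Check: L·(2, -3) = (-6, 9) = -3·(2, -3).

2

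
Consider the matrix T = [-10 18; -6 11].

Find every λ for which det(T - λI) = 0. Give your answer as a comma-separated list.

-1, 2

det(T - μI) = (-10 - μ)(11 - μ) - (18)·(-6) = μ^2 - μ - 2.
This factors as (μ + 1)·(μ - 2) = 0.
Eigenvalues: -1, 2.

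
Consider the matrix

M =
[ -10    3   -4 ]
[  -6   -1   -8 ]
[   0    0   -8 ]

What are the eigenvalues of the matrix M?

-8, -7, -4

Set up det(μI - M) = 0.
Cofactor expansion gives p(μ) = μ^3 + 19μ^2 + 116μ + 224.
Try μ = -4: p(-4) = 0, so -4 is a root.
Factor out (μ + 4): p(μ) = (μ + 4)·(μ^2 + 15μ + 56).
The quadratic factors as (μ + 8)·(μ + 7).
Eigenvalues: -8, -7, -4.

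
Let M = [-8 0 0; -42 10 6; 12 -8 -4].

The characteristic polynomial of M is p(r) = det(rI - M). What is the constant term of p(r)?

p(r) = r^3 + 2r^2 - 40r + 64.
The constant term is 64.

64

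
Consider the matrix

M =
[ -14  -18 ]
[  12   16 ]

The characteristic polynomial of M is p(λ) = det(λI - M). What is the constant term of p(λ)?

p(λ) = λ^2 - 2λ - 8.
The constant term is -8.

-8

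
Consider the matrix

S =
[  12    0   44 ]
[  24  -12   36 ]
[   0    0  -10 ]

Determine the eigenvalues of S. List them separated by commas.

Compute the characteristic polynomial p(t) = det(tI - S).
Expanding the 3×3 determinant: p(t) = t^3 + 10t^2 - 144t - 1440.
Try t = -12: p(-12) = 0, so -12 is a root.
Factor out (t + 12): p(t) = (t + 12)·(t^2 - 2t - 120).
The quadratic factors as (t + 10)·(t - 12).
Eigenvalues: -12, -10, 12.

-12, -10, 12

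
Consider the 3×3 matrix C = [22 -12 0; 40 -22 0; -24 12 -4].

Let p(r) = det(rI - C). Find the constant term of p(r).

p(r) = r^3 + 4r^2 - 4r - 16.
The constant term is -16.

-16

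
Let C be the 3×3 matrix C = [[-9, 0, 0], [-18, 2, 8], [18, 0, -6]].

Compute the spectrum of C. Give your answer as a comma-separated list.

Compute the characteristic polynomial p(s) = det(sI - C).
Expanding along the first row, p(s) = s^3 + 13s^2 + 24s - 108.
Rational-root test: s = 2 gives p(2) = 0.
Dividing by (s - 2) leaves s^2 + 15s + 54.
The quadratic factors as (s + 9)·(s + 6).
Eigenvalues: -9, -6, 2.

-9, -6, 2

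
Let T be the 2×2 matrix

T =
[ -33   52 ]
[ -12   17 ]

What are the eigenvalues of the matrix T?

det(T - μI) = (-33 - μ)(17 - μ) - (52)·(-12) = μ^2 + 16μ + 63.
This factors as (μ + 9)·(μ + 7) = 0.
Eigenvalues: -9, -7.

-9, -7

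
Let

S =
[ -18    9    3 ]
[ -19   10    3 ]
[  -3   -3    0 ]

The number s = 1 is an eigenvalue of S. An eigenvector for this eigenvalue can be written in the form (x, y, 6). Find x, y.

We need (S - 1I)v = 0.
S - 1I = [[-19, 9, 3], [-19, 9, 3], [-3, -3, -1]].
Row 1: (-19)·x + (9)·y + (3)·6 = 0
Row 2: (-19)·x + (9)·y + (3)·6 = 0
Row 3: (-3)·x + (-3)·y + (-1)·6 = 0
Solving gives x = 0, y = -2.
Check: S·(0, -2, 6) = (0, -2, 6) = 1·(0, -2, 6).

0, -2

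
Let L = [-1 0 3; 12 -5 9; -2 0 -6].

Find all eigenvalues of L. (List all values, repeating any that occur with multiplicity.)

The characteristic polynomial is p(lambda) = det(lambda·I - L).
Expanding along the first row, p(lambda) = lambda^3 + 12·lambda^2 + 47·lambda + 60.
Rational-root test: lambda = -4 gives p(-4) = 0.
Factor out (lambda + 4): p(lambda) = (lambda + 4)·(lambda^2 + 8·lambda + 15).
The quadratic factors as (lambda + 5)·(lambda + 3).
Eigenvalues: -5, -4, -3.

-5, -4, -3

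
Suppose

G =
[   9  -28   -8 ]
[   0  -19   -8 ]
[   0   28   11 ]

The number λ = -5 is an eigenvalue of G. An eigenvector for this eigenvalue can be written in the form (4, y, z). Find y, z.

We need (G + 5I)v = 0.
G + 5I = [[14, -28, -8], [0, -14, -8], [0, 28, 16]].
Row 1: (14)·4 + (-28)·y + (-8)·z = 0
Row 2: (0)·4 + (-14)·y + (-8)·z = 0
Row 3: (0)·4 + (28)·y + (16)·z = 0
Solving gives y = 4, z = -7.
Check: G·(4, 4, -7) = (-20, -20, 35) = -5·(4, 4, -7).

4, -7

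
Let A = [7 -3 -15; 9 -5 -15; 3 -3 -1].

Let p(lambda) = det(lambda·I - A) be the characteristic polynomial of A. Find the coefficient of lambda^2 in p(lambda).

The coefficient of lambda^2 of det(lambda·I - A) is −trace(A).
trace(A) = (7) + (-5) + (-1) = 1, so the coefficient is -1.

-1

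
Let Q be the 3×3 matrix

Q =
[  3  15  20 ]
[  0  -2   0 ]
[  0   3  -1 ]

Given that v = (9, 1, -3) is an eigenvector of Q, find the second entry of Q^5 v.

-32

First find the eigenvalue: Qv = (-18, -2, 6) = -2·(9, 1, -3), so λ = -2.
Then Q^5 v = λ^5·v = (-2)^5·(9, 1, -3) = -32·(9, 1, -3) = (-288, -32, 96).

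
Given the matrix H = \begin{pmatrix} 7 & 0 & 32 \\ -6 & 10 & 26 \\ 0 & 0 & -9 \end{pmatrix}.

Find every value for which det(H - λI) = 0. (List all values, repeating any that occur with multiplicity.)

Compute the characteristic polynomial p(lambda) = det(lambda·I - H).
Expanding the 3×3 determinant: p(lambda) = lambda^3 - 8·lambda^2 - 83·lambda + 630.
Rational-root test: lambda = 10 gives p(10) = 0.
Dividing by (lambda - 10) leaves lambda^2 + 2·lambda - 63.
The quadratic factors as (lambda + 9)·(lambda - 7).
Eigenvalues: -9, 7, 10.

-9, 7, 10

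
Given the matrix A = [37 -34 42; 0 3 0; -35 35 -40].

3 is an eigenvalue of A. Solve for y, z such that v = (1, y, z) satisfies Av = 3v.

We need (A - 3I)v = 0.
A - 3I = [[34, -34, 42], [0, 0, 0], [-35, 35, -43]].
Row 1: (34)·1 + (-34)·y + (42)·z = 0
Row 2: (0)·1 + (0)·y + (0)·z = 0
Row 3: (-35)·1 + (35)·y + (-43)·z = 0
Solving gives y = 1, z = 0.
Check: A·(1, 1, 0) = (3, 3, 0) = 3·(1, 1, 0).

1, 0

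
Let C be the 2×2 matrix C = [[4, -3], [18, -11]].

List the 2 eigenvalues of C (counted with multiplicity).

det(C - μI) = (4 - μ)(-11 - μ) - (-3)·(18) = μ^2 + 7μ + 10.
This factors as (μ + 5)·(μ + 2) = 0.
Eigenvalues: -5, -2.

-5, -2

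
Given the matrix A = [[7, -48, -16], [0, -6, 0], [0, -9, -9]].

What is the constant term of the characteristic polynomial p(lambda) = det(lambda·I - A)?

-378

p(0) = det(0·I − A) = det(−A) = (−1)^3·det(A).
det(A) = 378, so p(0) = -378.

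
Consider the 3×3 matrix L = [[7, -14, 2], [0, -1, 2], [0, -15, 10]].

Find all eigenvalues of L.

Compute the characteristic polynomial p(λ) = det(λI - L).
Expanding along the first row, p(λ) = λ^3 - 16λ^2 + 83λ - 140.
Since p(4) = 0, λ = 4 is a root.
Dividing by (λ - 4) leaves λ^2 - 12λ + 35.
The quadratic factors as (λ - 5)·(λ - 7).
Eigenvalues: 4, 5, 7.

4, 5, 7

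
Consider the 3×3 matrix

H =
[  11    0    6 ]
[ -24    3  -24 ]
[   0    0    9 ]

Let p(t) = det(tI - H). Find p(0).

p(0) = det(0·I − H) = det(−H) = (−1)^3·det(H).
det(H) = 297, so p(0) = -297.

-297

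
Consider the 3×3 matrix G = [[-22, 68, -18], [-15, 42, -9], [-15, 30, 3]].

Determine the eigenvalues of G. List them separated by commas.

Set up det(lambda·I - G) = 0.
Expanding the 3×3 determinant: p(lambda) = lambda^3 - 23·lambda^2 + 156·lambda - 288.
Since p(12) = 0, lambda = 12 is a root.
Dividing by (lambda - 12) leaves lambda^2 - 11·lambda + 24.
The quadratic factors as (lambda - 3)·(lambda - 8).
Eigenvalues: 3, 8, 12.

3, 8, 12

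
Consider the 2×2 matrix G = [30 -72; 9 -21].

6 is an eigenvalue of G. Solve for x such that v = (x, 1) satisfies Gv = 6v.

We need (G - 6I)v = 0.
G - 6I = [[24, -72], [9, -27]].
Row 1: (24)·x + (-72)·1 = 0
Row 2: (9)·x + (-27)·1 = 0
Solving gives x = 3.
Check: G·(3, 1) = (18, 6) = 6·(3, 1).

3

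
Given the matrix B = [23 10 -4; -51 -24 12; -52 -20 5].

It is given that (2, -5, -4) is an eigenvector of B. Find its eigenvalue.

Compute Bv: B·(2, -5, -4) = (12, -30, -24).
Since Bv = λv, compare component 1: 12 = λ·2, so λ = 6.

6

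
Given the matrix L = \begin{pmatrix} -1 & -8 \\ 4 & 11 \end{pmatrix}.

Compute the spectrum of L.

3, 7

det(L - λI) = (-1 - λ)(11 - λ) - (-8)·(4) = λ^2 - 10λ + 21.
This factors as (λ - 3)·(λ - 7) = 0.
Eigenvalues: 3, 7.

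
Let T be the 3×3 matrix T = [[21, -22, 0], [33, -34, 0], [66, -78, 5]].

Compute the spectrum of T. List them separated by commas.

Set up det(lambda·I - T) = 0.
Expanding along the first row, p(lambda) = lambda^3 + 8·lambda^2 - 53·lambda - 60.
Rational-root test: lambda = -1 gives p(-1) = 0.
Dividing by (lambda + 1) leaves lambda^2 + 7·lambda - 60.
The quadratic factors as (lambda + 12)·(lambda - 5).
Eigenvalues: -12, -1, 5.

-12, -1, 5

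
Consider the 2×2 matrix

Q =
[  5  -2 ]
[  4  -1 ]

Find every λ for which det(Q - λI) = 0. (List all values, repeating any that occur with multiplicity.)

1, 3

det(Q - λI) = (5 - λ)(-1 - λ) - (-2)·(4) = λ^2 - 4λ + 3.
This factors as (λ - 1)·(λ - 3) = 0.
Eigenvalues: 1, 3.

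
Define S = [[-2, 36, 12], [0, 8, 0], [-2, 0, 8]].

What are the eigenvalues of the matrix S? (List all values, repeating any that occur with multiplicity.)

2, 4, 8

Compute the characteristic polynomial p(r) = det(rI - S).
Expanding along the first row, p(r) = r^3 - 14r^2 + 56r - 64.
Rational-root test: r = 8 gives p(8) = 0.
Factor out (r - 8): p(r) = (r - 8)·(r^2 - 6r + 8).
The quadratic factors as (r - 2)·(r - 4).
Eigenvalues: 2, 4, 8.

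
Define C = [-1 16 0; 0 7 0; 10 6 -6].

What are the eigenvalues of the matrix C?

The characteristic polynomial is p(lambda) = det(lambda·I - C).
Expanding along the first row, p(lambda) = lambda^3 - 43·lambda - 42.
Try lambda = 7: p(7) = 0, so 7 is a root.
Factor out (lambda - 7): p(lambda) = (lambda - 7)·(lambda^2 + 7·lambda + 6).
The quadratic factors as (lambda + 6)·(lambda + 1).
Eigenvalues: -6, -1, 7.

-6, -1, 7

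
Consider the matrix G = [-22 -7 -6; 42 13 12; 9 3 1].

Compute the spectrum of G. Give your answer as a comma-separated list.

The characteristic polynomial is p(λ) = det(λI - G).
Expanding the 3×3 determinant: p(λ) = λ^3 + 8λ^2 + 17λ + 10.
Since p(-2) = 0, λ = -2 is a root.
Dividing by (λ + 2) leaves λ^2 + 6λ + 5.
The quadratic factors as (λ + 5)·(λ + 1).
Eigenvalues: -5, -2, -1.

-5, -2, -1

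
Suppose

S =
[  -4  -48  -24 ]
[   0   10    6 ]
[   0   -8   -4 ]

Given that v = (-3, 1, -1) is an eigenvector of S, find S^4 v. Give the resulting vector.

(-768, 256, -256)

First find the eigenvalue: Sv = (-12, 4, -4) = 4·(-3, 1, -1), so λ = 4.
Then S^4 v = λ^4·v = 4^4·(-3, 1, -1) = 256·(-3, 1, -1) = (-768, 256, -256).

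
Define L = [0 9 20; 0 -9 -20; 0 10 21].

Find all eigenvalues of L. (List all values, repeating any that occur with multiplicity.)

Compute the characteristic polynomial p(μ) = det(μI - L).
Expanding along the first row, p(μ) = μ^3 - 12μ^2 + 11μ.
Try μ = 1: p(1) = 0, so 1 is a root.
Factor out (μ - 1): p(μ) = (μ - 1)·(μ^2 - 11μ).
The quadratic factors as μ·(μ - 11).
Eigenvalues: 0, 1, 11.

0, 1, 11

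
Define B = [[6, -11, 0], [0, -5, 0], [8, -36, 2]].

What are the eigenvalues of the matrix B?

-5, 2, 6

The characteristic polynomial is p(λ) = det(λI - B).
Expanding the 3×3 determinant: p(λ) = λ^3 - 3λ^2 - 28λ + 60.
Since p(-5) = 0, λ = -5 is a root.
Factor out (λ + 5): p(λ) = (λ + 5)·(λ^2 - 8λ + 12).
The quadratic factors as (λ - 2)·(λ - 6).
Eigenvalues: -5, 2, 6.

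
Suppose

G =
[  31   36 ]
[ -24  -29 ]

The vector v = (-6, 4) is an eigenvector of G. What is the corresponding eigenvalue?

Compute Gv: G·(-6, 4) = (-42, 28).
Since Gv = λv, compare component 1: -42 = λ·-6, so λ = 7.

7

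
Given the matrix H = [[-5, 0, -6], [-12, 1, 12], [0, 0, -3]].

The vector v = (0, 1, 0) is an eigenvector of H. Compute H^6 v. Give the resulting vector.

First find the eigenvalue: Hv = (0, 1, 0) = 1·(0, 1, 0), so λ = 1.
Then H^6 v = λ^6·v = 1^6·(0, 1, 0) = 1·(0, 1, 0) = (0, 1, 0).

(0, 1, 0)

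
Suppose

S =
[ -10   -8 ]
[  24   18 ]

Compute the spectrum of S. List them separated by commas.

2, 6

det(S - λI) = (-10 - λ)(18 - λ) - (-8)·(24) = λ^2 - 8λ + 12.
This factors as (λ - 2)·(λ - 6) = 0.
Eigenvalues: 2, 6.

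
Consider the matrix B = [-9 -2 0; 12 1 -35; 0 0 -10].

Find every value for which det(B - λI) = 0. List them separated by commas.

The characteristic polynomial is p(λ) = det(λI - B).
Expanding the 3×3 determinant: p(λ) = λ^3 + 18λ^2 + 95λ + 150.
Since p(-10) = 0, λ = -10 is a root.
Factor out (λ + 10): p(λ) = (λ + 10)·(λ^2 + 8λ + 15).
The quadratic factors as (λ + 5)·(λ + 3).
Eigenvalues: -10, -5, -3.

-10, -5, -3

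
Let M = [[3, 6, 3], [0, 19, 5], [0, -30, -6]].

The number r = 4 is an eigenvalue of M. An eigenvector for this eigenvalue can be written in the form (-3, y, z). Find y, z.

We need (M - 4I)v = 0.
M - 4I = [[-1, 6, 3], [0, 15, 5], [0, -30, -10]].
Row 1: (-1)·-3 + (6)·y + (3)·z = 0
Row 2: (0)·-3 + (15)·y + (5)·z = 0
Row 3: (0)·-3 + (-30)·y + (-10)·z = 0
Solving gives y = 1, z = -3.
Check: M·(-3, 1, -3) = (-12, 4, -12) = 4·(-3, 1, -3).

1, -3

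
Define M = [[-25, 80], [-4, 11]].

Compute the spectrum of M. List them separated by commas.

-9, -5

det(M - rI) = (-25 - r)(11 - r) - (80)·(-4) = r^2 + 14r + 45.
This factors as (r + 9)·(r + 5) = 0.
Eigenvalues: -9, -5.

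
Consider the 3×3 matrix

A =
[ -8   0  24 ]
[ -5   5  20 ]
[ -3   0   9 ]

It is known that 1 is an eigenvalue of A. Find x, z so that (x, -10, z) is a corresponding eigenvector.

We need (A - 1I)v = 0.
A - 1I = [[-9, 0, 24], [-5, 4, 20], [-3, 0, 8]].
Row 1: (-9)·x + (0)·-10 + (24)·z = 0
Row 2: (-5)·x + (4)·-10 + (20)·z = 0
Row 3: (-3)·x + (0)·-10 + (8)·z = 0
Solving gives x = 16, z = 6.
Check: A·(16, -10, 6) = (16, -10, 6) = 1·(16, -10, 6).

16, 6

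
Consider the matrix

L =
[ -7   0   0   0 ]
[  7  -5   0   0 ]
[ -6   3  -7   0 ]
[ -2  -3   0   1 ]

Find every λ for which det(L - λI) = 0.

L is lower triangular, so its eigenvalues are the diagonal entries.
Diagonal: -7, -5, -7, 1.

-7, -7, -5, 1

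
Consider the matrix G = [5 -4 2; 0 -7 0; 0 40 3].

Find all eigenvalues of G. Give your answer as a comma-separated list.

Compute the characteristic polynomial p(μ) = det(μI - G).
Expanding the 3×3 determinant: p(μ) = μ^3 - μ^2 - 41μ + 105.
Try μ = 3: p(3) = 0, so 3 is a root.
Dividing by (μ - 3) leaves μ^2 + 2μ - 35.
The quadratic factors as (μ + 7)·(μ - 5).
Eigenvalues: -7, 3, 5.

-7, 3, 5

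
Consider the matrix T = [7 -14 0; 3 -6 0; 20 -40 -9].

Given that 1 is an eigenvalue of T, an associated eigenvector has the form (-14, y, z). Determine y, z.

-6, -4

We need (T - 1I)v = 0.
T - 1I = [[6, -14, 0], [3, -7, 0], [20, -40, -10]].
Row 1: (6)·-14 + (-14)·y + (0)·z = 0
Row 2: (3)·-14 + (-7)·y + (0)·z = 0
Row 3: (20)·-14 + (-40)·y + (-10)·z = 0
Solving gives y = -6, z = -4.
Check: T·(-14, -6, -4) = (-14, -6, -4) = 1·(-14, -6, -4).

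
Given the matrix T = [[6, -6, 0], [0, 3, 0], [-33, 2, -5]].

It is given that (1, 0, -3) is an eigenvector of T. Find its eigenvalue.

6

Compute Tv: T·(1, 0, -3) = (6, 0, -18).
Since Tv = λv, compare component 1: 6 = λ·1, so λ = 6.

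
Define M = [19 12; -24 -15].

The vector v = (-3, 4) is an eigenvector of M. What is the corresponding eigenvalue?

3

Compute Mv: M·(-3, 4) = (-9, 12).
Since Mv = λv, compare component 1: -9 = λ·-3, so λ = 3.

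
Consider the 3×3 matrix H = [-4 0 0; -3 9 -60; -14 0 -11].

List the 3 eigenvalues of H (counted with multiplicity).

Set up det(rI - H) = 0.
Cofactor expansion gives p(r) = r^3 + 6r^2 - 91r - 396.
Rational-root test: r = 9 gives p(9) = 0.
Dividing by (r - 9) leaves r^2 + 15r + 44.
The quadratic factors as (r + 11)·(r + 4).
Eigenvalues: -11, -4, 9.

-11, -4, 9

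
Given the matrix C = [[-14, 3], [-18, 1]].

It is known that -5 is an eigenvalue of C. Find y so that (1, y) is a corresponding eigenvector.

We need (C + 5I)v = 0.
C + 5I = [[-9, 3], [-18, 6]].
Row 1: (-9)·1 + (3)·y = 0
Row 2: (-18)·1 + (6)·y = 0
Solving gives y = 3.
Check: C·(1, 3) = (-5, -15) = -5·(1, 3).

3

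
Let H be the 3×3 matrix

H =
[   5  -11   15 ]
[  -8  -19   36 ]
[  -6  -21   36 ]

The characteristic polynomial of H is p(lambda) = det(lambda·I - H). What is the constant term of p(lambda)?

-378

p(lambda) = lambda^3 - 22·lambda^2 + 159·lambda - 378.
The constant term is -378.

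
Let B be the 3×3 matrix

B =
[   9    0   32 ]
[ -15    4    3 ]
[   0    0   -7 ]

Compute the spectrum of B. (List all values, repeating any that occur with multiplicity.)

-7, 4, 9

Set up det(μI - B) = 0.
Expanding the 3×3 determinant: p(μ) = μ^3 - 6μ^2 - 55μ + 252.
Rational-root test: μ = 9 gives p(9) = 0.
Dividing by (μ - 9) leaves μ^2 + 3μ - 28.
The quadratic factors as (μ + 7)·(μ - 4).
Eigenvalues: -7, 4, 9.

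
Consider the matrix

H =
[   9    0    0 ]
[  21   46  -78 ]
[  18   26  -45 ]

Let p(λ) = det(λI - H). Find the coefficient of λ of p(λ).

p(λ) = λ^3 - 10λ^2 - 33λ + 378.
The coefficient of λ is -33.

-33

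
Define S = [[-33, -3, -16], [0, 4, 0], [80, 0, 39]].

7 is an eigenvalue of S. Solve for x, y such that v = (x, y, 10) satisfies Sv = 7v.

-4, 0

We need (S - 7I)v = 0.
S - 7I = [[-40, -3, -16], [0, -3, 0], [80, 0, 32]].
Row 1: (-40)·x + (-3)·y + (-16)·10 = 0
Row 2: (0)·x + (-3)·y + (0)·10 = 0
Row 3: (80)·x + (0)·y + (32)·10 = 0
Solving gives x = -4, y = 0.
Check: S·(-4, 0, 10) = (-28, 0, 70) = 7·(-4, 0, 10).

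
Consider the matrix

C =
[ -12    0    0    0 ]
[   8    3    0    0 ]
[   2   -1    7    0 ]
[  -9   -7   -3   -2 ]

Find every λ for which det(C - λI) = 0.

-12, -2, 3, 7

C is lower triangular, so its eigenvalues are the diagonal entries.
Diagonal: -12, 3, 7, -2.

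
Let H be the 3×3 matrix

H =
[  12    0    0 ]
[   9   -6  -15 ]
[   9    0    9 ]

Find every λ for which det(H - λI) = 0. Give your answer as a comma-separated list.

Compute the characteristic polynomial p(t) = det(tI - H).
Expanding along the first row, p(t) = t^3 - 15t^2 - 18t + 648.
Try t = 9: p(9) = 0, so 9 is a root.
Dividing by (t - 9) leaves t^2 - 6t - 72.
The quadratic factors as (t + 6)·(t - 12).
Eigenvalues: -6, 9, 12.

-6, 9, 12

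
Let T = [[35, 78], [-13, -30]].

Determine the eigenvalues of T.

-4, 9

det(T - lambda·I) = (35 - lambda)(-30 - lambda) - (78)·(-13) = lambda^2 - 5·lambda - 36.
This factors as (lambda + 4)·(lambda - 9) = 0.
Eigenvalues: -4, 9.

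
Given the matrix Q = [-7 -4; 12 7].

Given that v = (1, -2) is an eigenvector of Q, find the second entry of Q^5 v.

-2

First find the eigenvalue: Qv = (1, -2) = 1·(1, -2), so λ = 1.
Then Q^5 v = λ^5·v = 1^5·(1, -2) = 1·(1, -2) = (1, -2).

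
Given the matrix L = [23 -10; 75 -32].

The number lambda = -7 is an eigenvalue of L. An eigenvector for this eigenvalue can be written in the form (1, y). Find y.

3

We need (L + 7I)v = 0.
L + 7I = [[30, -10], [75, -25]].
Row 1: (30)·1 + (-10)·y = 0
Row 2: (75)·1 + (-25)·y = 0
Solving gives y = 3.
Check: L·(1, 3) = (-7, -21) = -7·(1, 3).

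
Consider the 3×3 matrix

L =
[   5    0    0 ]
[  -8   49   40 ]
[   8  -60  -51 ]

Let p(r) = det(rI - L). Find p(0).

495

p(0) = det(0·I − L) = det(−L) = (−1)^3·det(L).
det(L) = -495, so p(0) = 495.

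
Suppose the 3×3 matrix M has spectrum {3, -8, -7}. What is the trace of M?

trace(M) is the sum of the eigenvalues: (3) + (-8) + (-7) = -12.

-12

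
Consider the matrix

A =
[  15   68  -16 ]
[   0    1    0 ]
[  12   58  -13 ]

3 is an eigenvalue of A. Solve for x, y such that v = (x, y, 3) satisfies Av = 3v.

We need (A - 3I)v = 0.
A - 3I = [[12, 68, -16], [0, -2, 0], [12, 58, -16]].
Row 1: (12)·x + (68)·y + (-16)·3 = 0
Row 2: (0)·x + (-2)·y + (0)·3 = 0
Row 3: (12)·x + (58)·y + (-16)·3 = 0
Solving gives x = 4, y = 0.
Check: A·(4, 0, 3) = (12, 0, 9) = 3·(4, 0, 3).

4, 0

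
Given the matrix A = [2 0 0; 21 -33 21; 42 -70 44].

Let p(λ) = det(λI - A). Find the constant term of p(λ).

p(λ) = λ^3 - 13λ^2 + 40λ - 36.
The constant term is -36.

-36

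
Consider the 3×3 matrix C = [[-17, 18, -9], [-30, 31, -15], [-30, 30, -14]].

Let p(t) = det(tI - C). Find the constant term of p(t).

p(t) = t^3 - 3t + 2.
The constant term is 2.

2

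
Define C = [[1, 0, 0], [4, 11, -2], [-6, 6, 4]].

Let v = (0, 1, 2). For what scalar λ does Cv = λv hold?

Compute Cv: C·(0, 1, 2) = (0, 7, 14).
Since Cv = λv, compare component 2: 7 = λ·1, so λ = 7.

7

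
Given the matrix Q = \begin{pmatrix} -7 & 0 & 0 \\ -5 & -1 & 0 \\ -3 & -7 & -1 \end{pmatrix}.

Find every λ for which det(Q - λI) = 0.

-7, -1, -1

Q is lower triangular, so its eigenvalues are the diagonal entries.
Diagonal: -7, -1, -1.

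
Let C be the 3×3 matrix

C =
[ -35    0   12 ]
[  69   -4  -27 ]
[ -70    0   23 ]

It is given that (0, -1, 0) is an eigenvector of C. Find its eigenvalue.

-4

Compute Cv: C·(0, -1, 0) = (0, 4, 0).
Since Cv = λv, compare component 2: 4 = λ·-1, so λ = -4.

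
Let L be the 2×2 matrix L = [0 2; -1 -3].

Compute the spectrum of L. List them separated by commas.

-2, -1

det(L - λI) = (0 - λ)(-3 - λ) - (2)·(-1) = λ^2 + 3λ + 2.
This factors as (λ + 2)·(λ + 1) = 0.
Eigenvalues: -2, -1.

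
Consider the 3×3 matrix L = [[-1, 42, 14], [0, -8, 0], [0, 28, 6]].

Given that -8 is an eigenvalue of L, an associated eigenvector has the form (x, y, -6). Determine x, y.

-6, 3

We need (L + 8I)v = 0.
L + 8I = [[7, 42, 14], [0, 0, 0], [0, 28, 14]].
Row 1: (7)·x + (42)·y + (14)·-6 = 0
Row 2: (0)·x + (0)·y + (0)·-6 = 0
Row 3: (0)·x + (28)·y + (14)·-6 = 0
Solving gives x = -6, y = 3.
Check: L·(-6, 3, -6) = (48, -24, 48) = -8·(-6, 3, -6).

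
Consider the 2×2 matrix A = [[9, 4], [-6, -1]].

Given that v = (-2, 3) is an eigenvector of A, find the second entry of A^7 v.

6561

First find the eigenvalue: Av = (-6, 9) = 3·(-2, 3), so λ = 3.
Then A^7 v = λ^7·v = 3^7·(-2, 3) = 2187·(-2, 3) = (-4374, 6561).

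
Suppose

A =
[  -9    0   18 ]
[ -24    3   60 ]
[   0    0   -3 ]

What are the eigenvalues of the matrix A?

The characteristic polynomial is p(lambda) = det(lambda·I - A).
Expanding along the first row, p(lambda) = lambda^3 + 9·lambda^2 - 9·lambda - 81.
Rational-root test: lambda = -3 gives p(-3) = 0.
Dividing by (lambda + 3) leaves lambda^2 + 6·lambda - 27.
The quadratic factors as (lambda + 9)·(lambda - 3).
Eigenvalues: -9, -3, 3.

-9, -3, 3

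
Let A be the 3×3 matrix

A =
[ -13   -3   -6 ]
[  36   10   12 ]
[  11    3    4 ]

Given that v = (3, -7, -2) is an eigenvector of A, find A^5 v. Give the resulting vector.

(-96, 224, 64)

First find the eigenvalue: Av = (-6, 14, 4) = -2·(3, -7, -2), so λ = -2.
Then A^5 v = λ^5·v = (-2)^5·(3, -7, -2) = -32·(3, -7, -2) = (-96, 224, 64).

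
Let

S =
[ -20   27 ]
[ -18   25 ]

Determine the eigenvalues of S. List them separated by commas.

-2, 7

det(S - tI) = (-20 - t)(25 - t) - (27)·(-18) = t^2 - 5t - 14.
This factors as (t + 2)·(t - 7) = 0.
Eigenvalues: -2, 7.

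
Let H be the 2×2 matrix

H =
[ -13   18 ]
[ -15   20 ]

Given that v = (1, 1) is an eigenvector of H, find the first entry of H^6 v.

First find the eigenvalue: Hv = (5, 5) = 5·(1, 1), so λ = 5.
Then H^6 v = λ^6·v = 5^6·(1, 1) = 15625·(1, 1) = (15625, 15625).

15625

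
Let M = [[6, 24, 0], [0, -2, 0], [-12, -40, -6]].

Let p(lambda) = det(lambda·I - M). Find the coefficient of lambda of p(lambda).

-36

p(lambda) = lambda^3 + 2·lambda^2 - 36·lambda - 72.
The coefficient of lambda is -36.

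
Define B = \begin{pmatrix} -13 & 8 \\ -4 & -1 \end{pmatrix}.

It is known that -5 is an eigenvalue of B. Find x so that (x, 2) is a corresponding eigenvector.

We need (B + 5I)v = 0.
B + 5I = [[-8, 8], [-4, 4]].
Row 1: (-8)·x + (8)·2 = 0
Row 2: (-4)·x + (4)·2 = 0
Solving gives x = 2.
Check: B·(2, 2) = (-10, -10) = -5·(2, 2).

2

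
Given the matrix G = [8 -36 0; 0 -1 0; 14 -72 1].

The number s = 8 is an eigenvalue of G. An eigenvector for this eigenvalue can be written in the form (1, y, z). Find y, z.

We need (G - 8I)v = 0.
G - 8I = [[0, -36, 0], [0, -9, 0], [14, -72, -7]].
Row 1: (0)·1 + (-36)·y + (0)·z = 0
Row 2: (0)·1 + (-9)·y + (0)·z = 0
Row 3: (14)·1 + (-72)·y + (-7)·z = 0
Solving gives y = 0, z = 2.
Check: G·(1, 0, 2) = (8, 0, 16) = 8·(1, 0, 2).

0, 2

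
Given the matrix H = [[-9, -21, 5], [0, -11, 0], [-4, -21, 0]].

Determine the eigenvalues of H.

-11, -5, -4

Compute the characteristic polynomial p(s) = det(sI - H).
Expanding along the first row, p(s) = s^3 + 20s^2 + 119s + 220.
Rational-root test: s = -4 gives p(-4) = 0.
Factor out (s + 4): p(s) = (s + 4)·(s^2 + 16s + 55).
The quadratic factors as (s + 11)·(s + 5).
Eigenvalues: -11, -5, -4.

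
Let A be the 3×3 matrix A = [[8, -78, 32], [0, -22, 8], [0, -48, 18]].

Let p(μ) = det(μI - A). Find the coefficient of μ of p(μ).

-44

p(μ) = μ^3 - 4μ^2 - 44μ + 96.
The coefficient of μ is -44.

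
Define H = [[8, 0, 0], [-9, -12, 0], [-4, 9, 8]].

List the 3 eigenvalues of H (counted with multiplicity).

-12, 8, 8

H is lower triangular, so its eigenvalues are the diagonal entries.
Diagonal: 8, -12, 8.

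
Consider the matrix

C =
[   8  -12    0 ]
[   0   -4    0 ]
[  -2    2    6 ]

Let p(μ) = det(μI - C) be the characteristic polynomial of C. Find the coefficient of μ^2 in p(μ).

-10

The coefficient of μ^2 of det(μI - C) is −trace(C).
trace(C) = (8) + (-4) + (6) = 10, so the coefficient is -10.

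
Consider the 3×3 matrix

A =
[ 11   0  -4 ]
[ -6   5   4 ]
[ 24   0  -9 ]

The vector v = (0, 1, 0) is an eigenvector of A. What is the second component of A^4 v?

625

First find the eigenvalue: Av = (0, 5, 0) = 5·(0, 1, 0), so λ = 5.
Then A^4 v = λ^4·v = 5^4·(0, 1, 0) = 625·(0, 1, 0) = (0, 625, 0).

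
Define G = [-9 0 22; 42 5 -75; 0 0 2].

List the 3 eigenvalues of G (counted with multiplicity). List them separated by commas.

The characteristic polynomial is p(lambda) = det(lambda·I - G).
Expanding along the first row, p(lambda) = lambda^3 + 2·lambda^2 - 53·lambda + 90.
Try lambda = 5: p(5) = 0, so 5 is a root.
Dividing by (lambda - 5) leaves lambda^2 + 7·lambda - 18.
The quadratic factors as (lambda + 9)·(lambda - 2).
Eigenvalues: -9, 2, 5.

-9, 2, 5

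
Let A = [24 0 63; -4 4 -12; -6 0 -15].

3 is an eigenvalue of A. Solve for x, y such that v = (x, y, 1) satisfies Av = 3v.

We need (A - 3I)v = 0.
A - 3I = [[21, 0, 63], [-4, 1, -12], [-6, 0, -18]].
Row 1: (21)·x + (0)·y + (63)·1 = 0
Row 2: (-4)·x + (1)·y + (-12)·1 = 0
Row 3: (-6)·x + (0)·y + (-18)·1 = 0
Solving gives x = -3, y = 0.
Check: A·(-3, 0, 1) = (-9, 0, 3) = 3·(-3, 0, 1).

-3, 0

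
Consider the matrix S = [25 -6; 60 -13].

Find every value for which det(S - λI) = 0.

5, 7

det(S - λI) = (25 - λ)(-13 - λ) - (-6)·(60) = λ^2 - 12λ + 35.
This factors as (λ - 5)·(λ - 7) = 0.
Eigenvalues: 5, 7.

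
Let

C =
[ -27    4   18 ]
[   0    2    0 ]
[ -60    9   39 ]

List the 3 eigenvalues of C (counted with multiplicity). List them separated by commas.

Set up det(μI - C) = 0.
Expanding the 3×3 determinant: p(μ) = μ^3 - 14μ^2 + 51μ - 54.
Try μ = 2: p(2) = 0, so 2 is a root.
Factor out (μ - 2): p(μ) = (μ - 2)·(μ^2 - 12μ + 27).
The quadratic factors as (μ - 3)·(μ - 9).
Eigenvalues: 2, 3, 9.

2, 3, 9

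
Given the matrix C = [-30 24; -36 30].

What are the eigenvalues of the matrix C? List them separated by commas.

-6, 6

det(C - μI) = (-30 - μ)(30 - μ) - (24)·(-36) = μ^2 - 36.
This factors as (μ + 6)·(μ - 6) = 0.
Eigenvalues: -6, 6.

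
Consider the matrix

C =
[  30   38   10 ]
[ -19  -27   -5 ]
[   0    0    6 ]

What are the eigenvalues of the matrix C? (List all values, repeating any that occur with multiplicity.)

Compute the characteristic polynomial p(s) = det(sI - C).
Expanding along the first row, p(s) = s^3 - 9s^2 - 70s + 528.
Since p(6) = 0, s = 6 is a root.
Factor out (s - 6): p(s) = (s - 6)·(s^2 - 3s - 88).
The quadratic factors as (s + 8)·(s - 11).
Eigenvalues: -8, 6, 11.

-8, 6, 11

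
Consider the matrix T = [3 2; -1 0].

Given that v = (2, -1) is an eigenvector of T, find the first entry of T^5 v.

First find the eigenvalue: Tv = (4, -2) = 2·(2, -1), so λ = 2.
Then T^5 v = λ^5·v = 2^5·(2, -1) = 32·(2, -1) = (64, -32).

64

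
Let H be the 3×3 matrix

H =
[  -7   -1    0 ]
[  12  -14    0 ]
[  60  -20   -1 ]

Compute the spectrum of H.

-11, -10, -1

Set up det(tI - H) = 0.
Expanding the 3×3 determinant: p(t) = t^3 + 22t^2 + 131t + 110.
Try t = -1: p(-1) = 0, so -1 is a root.
Dividing by (t + 1) leaves t^2 + 21t + 110.
The quadratic factors as (t + 11)·(t + 10).
Eigenvalues: -11, -10, -1.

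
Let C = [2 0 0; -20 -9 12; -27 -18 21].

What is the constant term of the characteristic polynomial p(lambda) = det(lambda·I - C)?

-54

p(0) = det(0·I − C) = det(−C) = (−1)^3·det(C).
det(C) = 54, so p(0) = -54.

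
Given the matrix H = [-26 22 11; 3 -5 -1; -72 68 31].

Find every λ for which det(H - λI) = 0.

-4, -3, 7

Compute the characteristic polynomial p(lambda) = det(lambda·I - H).
Expanding the 3×3 determinant: p(lambda) = lambda^3 - 37·lambda - 84.
Try lambda = -3: p(-3) = 0, so -3 is a root.
Factor out (lambda + 3): p(lambda) = (lambda + 3)·(lambda^2 - 3·lambda - 28).
The quadratic factors as (lambda + 4)·(lambda - 7).
Eigenvalues: -4, -3, 7.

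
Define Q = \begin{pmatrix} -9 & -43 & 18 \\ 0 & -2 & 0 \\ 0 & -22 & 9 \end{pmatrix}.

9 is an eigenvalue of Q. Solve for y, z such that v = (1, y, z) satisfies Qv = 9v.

0, 1

We need (Q - 9I)v = 0.
Q - 9I = [[-18, -43, 18], [0, -11, 0], [0, -22, 0]].
Row 1: (-18)·1 + (-43)·y + (18)·z = 0
Row 2: (0)·1 + (-11)·y + (0)·z = 0
Row 3: (0)·1 + (-22)·y + (0)·z = 0
Solving gives y = 0, z = 1.
Check: Q·(1, 0, 1) = (9, 0, 9) = 9·(1, 0, 1).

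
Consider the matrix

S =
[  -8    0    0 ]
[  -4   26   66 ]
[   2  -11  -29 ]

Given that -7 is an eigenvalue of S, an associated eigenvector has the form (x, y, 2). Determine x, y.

0, -4

We need (S + 7I)v = 0.
S + 7I = [[-1, 0, 0], [-4, 33, 66], [2, -11, -22]].
Row 1: (-1)·x + (0)·y + (0)·2 = 0
Row 2: (-4)·x + (33)·y + (66)·2 = 0
Row 3: (2)·x + (-11)·y + (-22)·2 = 0
Solving gives x = 0, y = -4.
Check: S·(0, -4, 2) = (0, 28, -14) = -7·(0, -4, 2).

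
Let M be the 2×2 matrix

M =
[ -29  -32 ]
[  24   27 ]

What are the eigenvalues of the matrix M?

det(M - rI) = (-29 - r)(27 - r) - (-32)·(24) = r^2 + 2r - 15.
This factors as (r + 5)·(r - 3) = 0.
Eigenvalues: -5, 3.

-5, 3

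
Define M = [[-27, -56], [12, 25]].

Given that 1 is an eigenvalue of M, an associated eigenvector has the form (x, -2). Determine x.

4

We need (M - 1I)v = 0.
M - 1I = [[-28, -56], [12, 24]].
Row 1: (-28)·x + (-56)·-2 = 0
Row 2: (12)·x + (24)·-2 = 0
Solving gives x = 4.
Check: M·(4, -2) = (4, -2) = 1·(4, -2).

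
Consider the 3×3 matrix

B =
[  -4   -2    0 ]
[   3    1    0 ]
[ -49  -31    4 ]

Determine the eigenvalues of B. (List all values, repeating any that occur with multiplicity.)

Compute the characteristic polynomial p(μ) = det(μI - B).
Cofactor expansion gives p(μ) = μ^3 - μ^2 - 10μ - 8.
Since p(-2) = 0, μ = -2 is a root.
Factor out (μ + 2): p(μ) = (μ + 2)·(μ^2 - 3μ - 4).
The quadratic factors as (μ + 1)·(μ - 4).
Eigenvalues: -2, -1, 4.

-2, -1, 4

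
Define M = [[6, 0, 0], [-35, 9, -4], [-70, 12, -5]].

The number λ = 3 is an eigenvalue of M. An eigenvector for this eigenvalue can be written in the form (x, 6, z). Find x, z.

We need (M - 3I)v = 0.
M - 3I = [[3, 0, 0], [-35, 6, -4], [-70, 12, -8]].
Row 1: (3)·x + (0)·6 + (0)·z = 0
Row 2: (-35)·x + (6)·6 + (-4)·z = 0
Row 3: (-70)·x + (12)·6 + (-8)·z = 0
Solving gives x = 0, z = 9.
Check: M·(0, 6, 9) = (0, 18, 27) = 3·(0, 6, 9).

0, 9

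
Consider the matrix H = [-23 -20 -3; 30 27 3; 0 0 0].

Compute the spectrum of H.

-3, 0, 7

Compute the characteristic polynomial p(r) = det(rI - H).
Expanding the 3×3 determinant: p(r) = r^3 - 4r^2 - 21r.
Since p(0) = 0, r = 0 is a root.
Factor out r: p(r) = r·(r^2 - 4r - 21).
The quadratic factors as (r + 3)·(r - 7).
Eigenvalues: -3, 0, 7.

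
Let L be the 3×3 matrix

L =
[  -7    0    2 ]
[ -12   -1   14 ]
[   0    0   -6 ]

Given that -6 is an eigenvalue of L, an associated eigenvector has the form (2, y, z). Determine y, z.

We need (L + 6I)v = 0.
L + 6I = [[-1, 0, 2], [-12, 5, 14], [0, 0, 0]].
Row 1: (-1)·2 + (0)·y + (2)·z = 0
Row 2: (-12)·2 + (5)·y + (14)·z = 0
Row 3: (0)·2 + (0)·y + (0)·z = 0
Solving gives y = 2, z = 1.
Check: L·(2, 2, 1) = (-12, -12, -6) = -6·(2, 2, 1).

2, 1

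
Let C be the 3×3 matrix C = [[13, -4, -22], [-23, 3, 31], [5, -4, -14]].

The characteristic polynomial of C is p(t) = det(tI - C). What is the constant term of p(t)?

-40

p(t) = t^3 - 2t^2 - 43t - 40.
The constant term is -40.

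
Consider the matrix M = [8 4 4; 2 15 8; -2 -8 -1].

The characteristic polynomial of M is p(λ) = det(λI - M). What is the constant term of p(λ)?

-392

p(λ) = λ^3 - 22λ^2 + 161λ - 392.
The constant term is -392.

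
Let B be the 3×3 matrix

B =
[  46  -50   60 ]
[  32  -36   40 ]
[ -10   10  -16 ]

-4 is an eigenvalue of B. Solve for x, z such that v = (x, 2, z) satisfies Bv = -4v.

We need (B + 4I)v = 0.
B + 4I = [[50, -50, 60], [32, -32, 40], [-10, 10, -12]].
Row 1: (50)·x + (-50)·2 + (60)·z = 0
Row 2: (32)·x + (-32)·2 + (40)·z = 0
Row 3: (-10)·x + (10)·2 + (-12)·z = 0
Solving gives x = 2, z = 0.
Check: B·(2, 2, 0) = (-8, -8, 0) = -4·(2, 2, 0).

2, 0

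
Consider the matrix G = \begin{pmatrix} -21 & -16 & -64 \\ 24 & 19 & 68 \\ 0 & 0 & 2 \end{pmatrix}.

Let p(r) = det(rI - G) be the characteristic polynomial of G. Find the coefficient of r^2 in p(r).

The coefficient of r^2 of det(rI - G) is −trace(G).
trace(G) = (-21) + (19) + (2) = 0, so the coefficient is 0.

0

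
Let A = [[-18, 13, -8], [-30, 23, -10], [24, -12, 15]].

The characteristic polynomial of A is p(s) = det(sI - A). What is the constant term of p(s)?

-216

p(s) = s^3 - 20s^2 + 123s - 216.
The constant term is -216.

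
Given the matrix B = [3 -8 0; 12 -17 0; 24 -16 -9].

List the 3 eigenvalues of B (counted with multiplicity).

-9, -9, -5

The characteristic polynomial is p(λ) = det(λI - B).
Expanding along the first row, p(λ) = λ^3 + 23λ^2 + 171λ + 405.
Rational-root test: λ = -5 gives p(-5) = 0.
Factor out (λ + 5): p(λ) = (λ + 5)·(λ^2 + 18λ + 81).
The quadratic factor is (λ + 9)^2.
Eigenvalues: -9, -9, -5.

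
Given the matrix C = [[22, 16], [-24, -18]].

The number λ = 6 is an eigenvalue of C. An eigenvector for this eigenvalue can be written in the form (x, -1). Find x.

1

We need (C - 6I)v = 0.
C - 6I = [[16, 16], [-24, -24]].
Row 1: (16)·x + (16)·-1 = 0
Row 2: (-24)·x + (-24)·-1 = 0
Solving gives x = 1.
Check: C·(1, -1) = (6, -6) = 6·(1, -1).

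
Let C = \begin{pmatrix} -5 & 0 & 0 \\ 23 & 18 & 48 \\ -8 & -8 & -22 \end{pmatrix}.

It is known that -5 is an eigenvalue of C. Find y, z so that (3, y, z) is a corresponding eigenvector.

We need (C + 5I)v = 0.
C + 5I = [[0, 0, 0], [23, 23, 48], [-8, -8, -17]].
Row 1: (0)·3 + (0)·y + (0)·z = 0
Row 2: (23)·3 + (23)·y + (48)·z = 0
Row 3: (-8)·3 + (-8)·y + (-17)·z = 0
Solving gives y = -3, z = 0.
Check: C·(3, -3, 0) = (-15, 15, 0) = -5·(3, -3, 0).

-3, 0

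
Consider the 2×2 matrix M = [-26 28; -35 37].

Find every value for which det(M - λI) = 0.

det(M - rI) = (-26 - r)(37 - r) - (28)·(-35) = r^2 - 11r + 18.
This factors as (r - 2)·(r - 9) = 0.
Eigenvalues: 2, 9.

2, 9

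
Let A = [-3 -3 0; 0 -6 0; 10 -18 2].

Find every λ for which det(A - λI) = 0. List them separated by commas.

-6, -3, 2

Compute the characteristic polynomial p(s) = det(sI - A).
Expanding the 3×3 determinant: p(s) = s^3 + 7s^2 - 36.
Rational-root test: s = -3 gives p(-3) = 0.
Dividing by (s + 3) leaves s^2 + 4s - 12.
The quadratic factors as (s + 6)·(s - 2).
Eigenvalues: -6, -3, 2.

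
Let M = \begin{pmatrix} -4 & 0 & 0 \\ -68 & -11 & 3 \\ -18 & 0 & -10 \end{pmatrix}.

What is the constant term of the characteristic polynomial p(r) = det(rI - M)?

440

p(0) = det(0·I − M) = det(−M) = (−1)^3·det(M).
det(M) = -440, so p(0) = 440.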